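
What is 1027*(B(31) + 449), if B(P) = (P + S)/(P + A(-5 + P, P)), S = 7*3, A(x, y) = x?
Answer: 26337415/57 ≈ 4.6206e+5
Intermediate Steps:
S = 21
B(P) = (21 + P)/(-5 + 2*P) (B(P) = (P + 21)/(P + (-5 + P)) = (21 + P)/(-5 + 2*P))
1027*(B(31) + 449) = 1027*((21 + 31)/(-5 + 2*31) + 449) = 1027*(52/(-5 + 62) + 449) = 1027*(52/57 + 449) = 1027*(25645/57) = 26337415/57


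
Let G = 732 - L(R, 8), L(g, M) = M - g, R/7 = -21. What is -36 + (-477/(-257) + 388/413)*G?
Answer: 167384633/106141 ≈ 1577.0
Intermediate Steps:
R = -147 (R = 7*(-21) = -147)
G = 577 (G = 732 - (8 - 1*(-147)) = 732 - (8 + 147) = 732 - 1*155 = 732 - 155 = 577)
-36 + (-477/(-257) + 388/413)*G = -36 + (-477/(-257) + 388/413)*577 = -36 + (-477*(-1/257) + 388*(1/413))*577 = -36 + (477/257 + 388/413)*577 = -36 + (296717/106141)*577 = -36 + 171205709/106141 = 167384633/106141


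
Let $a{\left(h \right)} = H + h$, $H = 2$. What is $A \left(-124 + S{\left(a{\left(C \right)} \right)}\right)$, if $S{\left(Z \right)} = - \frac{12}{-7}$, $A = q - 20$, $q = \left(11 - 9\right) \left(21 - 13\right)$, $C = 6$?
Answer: $\frac{3424}{7} \approx 489.14$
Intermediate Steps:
$q = 16$ ($q = 2 \cdot 8 = 16$)
$a{\left(h \right)} = 2 + h$
$A = -4$ ($A = 16 - 20 = -4$)
$S{\left(Z \right)} = \frac{12}{7}$ ($S{\left(Z \right)} = \left(-12\right) \left(- \frac{1}{7}\right) = \frac{12}{7}$)
$A \left(-124 + S{\left(a{\left(C \right)} \right)}\right) = - 4 \left(-124 + \frac{12}{7}\right) = \left(-4\right) \left(- \frac{856}{7}\right) = \frac{3424}{7}$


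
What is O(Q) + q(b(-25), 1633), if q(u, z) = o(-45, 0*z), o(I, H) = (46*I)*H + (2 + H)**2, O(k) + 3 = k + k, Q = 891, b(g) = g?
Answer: 1783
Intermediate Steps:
O(k) = -3 + 2*k (O(k) = -3 + (k + k) = -3 + 2*k)
o(I, H) = (2 + H)**2 + 46*H*I (o(I, H) = 46*H*I + (2 + H)**2 = (2 + H)**2 + 46*H*I)
q(u, z) = 4 (q(u, z) = (2 + 0*z)**2 + 46*(0*z)*(-45) = (2 + 0)**2 + 46*0*(-45) = 2**2 + 0 = 4 + 0 = 4)
O(Q) + q(b(-25), 1633) = (-3 + 2*891) + 4 = (-3 + 1782) + 4 = 1779 + 4 = 1783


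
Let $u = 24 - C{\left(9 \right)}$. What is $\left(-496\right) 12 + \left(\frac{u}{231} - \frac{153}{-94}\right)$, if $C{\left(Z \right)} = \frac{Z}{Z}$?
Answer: $- \frac{129204223}{21714} \approx -5950.3$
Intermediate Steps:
$C{\left(Z \right)} = 1$
$u = 23$ ($u = 24 - 1 = 23$)
$\left(-496\right) 12 + \left(\frac{u}{231} - \frac{153}{-94}\right) = \left(-496\right) 12 + \left(\frac{23}{231} - \frac{153}{-94}\right) = -5952 + \left(23 \cdot \frac{1}{231} - - \frac{153}{94}\right) = -5952 + \left(\frac{23}{231} + \frac{153}{94}\right) = -5952 + \frac{37505}{21714} = - \frac{129204223}{21714}$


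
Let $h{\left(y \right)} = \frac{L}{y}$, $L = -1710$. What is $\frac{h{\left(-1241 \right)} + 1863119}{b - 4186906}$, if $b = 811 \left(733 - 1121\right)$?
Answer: $- \frac{330304627}{798064762} \approx -0.41388$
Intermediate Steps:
$h{\left(y \right)} = - \frac{1710}{y}$
$b = -314668$ ($b = 811 \left(-388\right) = -314668$)
$\frac{h{\left(-1241 \right)} + 1863119}{b - 4186906} = \frac{- \frac{1710}{-1241} + 1863119}{-314668 - 4186906} = \frac{\left(-1710\right) \left(- \frac{1}{1241}\right) + 1863119}{-4501574} = \left(\frac{1710}{1241} + 1863119\right) \left(- \frac{1}{4501574}\right) = \frac{2312132389}{1241} \left(- \frac{1}{4501574}\right) = - \frac{330304627}{798064762}$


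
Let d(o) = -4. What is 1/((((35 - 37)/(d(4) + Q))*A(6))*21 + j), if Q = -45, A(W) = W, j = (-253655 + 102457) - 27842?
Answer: -7/1253244 ≈ -5.5855e-6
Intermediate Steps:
j = -179040 (j = -151198 - 27842 = -179040)
1/((((35 - 37)/(d(4) + Q))*A(6))*21 + j) = 1/((((35 - 37)/(-4 - 45))*6)*21 - 179040) = 1/((-2/(-49)*6)*21 - 179040) = 1/((-2*(-1/49)*6)*21 - 179040) = 1/(((2/49)*6)*21 - 179040) = 1/((12/49)*21 - 179040) = 1/(36/7 - 179040) = 1/(-1253244/7) = -7/1253244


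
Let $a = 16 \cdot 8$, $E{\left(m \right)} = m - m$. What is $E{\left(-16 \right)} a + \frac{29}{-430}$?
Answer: $- \frac{29}{430} \approx -0.067442$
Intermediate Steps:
$E{\left(m \right)} = 0$
$a = 128$
$E{\left(-16 \right)} a + \frac{29}{-430} = 0 \cdot 128 + \frac{29}{-430} = 0 + 29 \left(- \frac{1}{430}\right) = 0 - \frac{29}{430} = - \frac{29}{430}$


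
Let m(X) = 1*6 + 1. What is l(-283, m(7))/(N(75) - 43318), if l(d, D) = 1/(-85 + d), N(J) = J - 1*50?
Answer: 1/15931824 ≈ 6.2767e-8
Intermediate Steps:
N(J) = -50 + J (N(J) = J - 50 = -50 + J)
m(X) = 7 (m(X) = 6 + 1 = 7)
l(-283, m(7))/(N(75) - 43318) = 1/((-85 - 283)*((-50 + 75) - 43318)) = 1/((-368)*(25 - 43318)) = -1/368/(-43293) = -1/368*(-1/43293) = 1/15931824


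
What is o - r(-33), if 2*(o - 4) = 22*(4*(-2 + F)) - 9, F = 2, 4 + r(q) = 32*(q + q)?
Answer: 4231/2 ≈ 2115.5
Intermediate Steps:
r(q) = -4 + 64*q (r(q) = -4 + 32*(q + q) = -4 + 32*(2*q) = -4 + 64*q)
o = -½ (o = 4 + (22*(4*(-2 + 2)) - 9)/2 = 4 + (22*(4*0) - 9)/2 = 4 + (22*0 - 9)/2 = 4 + (0 - 9)/2 = 4 + (½)*(-9) = 4 - 9/2 = -½ ≈ -0.50000)
o - r(-33) = -½ - (-4 + 64*(-33)) = -½ - (-4 - 2112) = -½ - 1*(-2116) = -½ + 2116 = 4231/2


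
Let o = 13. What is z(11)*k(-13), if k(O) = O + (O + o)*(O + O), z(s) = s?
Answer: -143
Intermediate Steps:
k(O) = O + 2*O*(13 + O) (k(O) = O + (O + 13)*(O + O) = O + (13 + O)*(2*O) = O + 2*O*(13 + O))
z(11)*k(-13) = 11*(-13*(27 + 2*(-13))) = 11*(-13*(27 - 26)) = 11*(-13*1) = 11*(-13) = -143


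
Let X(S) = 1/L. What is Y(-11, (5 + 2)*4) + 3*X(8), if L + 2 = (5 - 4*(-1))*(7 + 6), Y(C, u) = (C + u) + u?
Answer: 5178/115 ≈ 45.026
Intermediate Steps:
Y(C, u) = C + 2*u
L = 115 (L = -2 + (5 - 4*(-1))*(7 + 6) = -2 + (5 + 4)*13 = -2 + 9*13 = -2 + 117 = 115)
X(S) = 1/115
Y(-11, (5 + 2)*4) + 3*X(8) = (-11 + 2*((5 + 2)*4)) + 3*(1/115) = (-11 + 2*(7*4)) + 3/115 = (-11 + 2*28) + 3/115 = (-11 + 56) + 3/115 = 45 + 3/115 = 5178/115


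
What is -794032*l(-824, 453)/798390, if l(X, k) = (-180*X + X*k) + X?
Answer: 89636684416/399195 ≈ 2.2454e+5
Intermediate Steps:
l(X, k) = -179*X + X*k
-794032*l(-824, 453)/798390 = -794032/(798390/((-824*(-179 + 453)))) = -794032/(798390/((-824*274))) = -794032/(798390/(-225776)) = -794032/(798390*(-1/225776)) = -794032/(-399195/112888) = -794032*(-112888/399195) = 89636684416/399195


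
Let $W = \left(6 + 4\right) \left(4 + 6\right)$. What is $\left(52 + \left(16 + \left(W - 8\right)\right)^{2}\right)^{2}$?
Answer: $137264656$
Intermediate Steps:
$W = 100$ ($W = 10 \cdot 10 = 100$)
$\left(52 + \left(16 + \left(W - 8\right)\right)^{2}\right)^{2} = \left(52 + \left(16 + \left(100 - 8\right)\right)^{2}\right)^{2} = \left(52 + \left(16 + 92\right)^{2}\right)^{2} = \left(52 + 108^{2}\right)^{2} = \left(52 + 11664\right)^{2} = 11716^{2} = 137264656$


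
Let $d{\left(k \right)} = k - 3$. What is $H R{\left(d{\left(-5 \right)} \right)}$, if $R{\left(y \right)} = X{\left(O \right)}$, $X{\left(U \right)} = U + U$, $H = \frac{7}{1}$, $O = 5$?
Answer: $70$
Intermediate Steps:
$d{\left(k \right)} = -3 + k$
$H = 7$ ($H = 7 \cdot 1 = 7$)
$X{\left(U \right)} = 2 U$
$R{\left(y \right)} = 10$ ($R{\left(y \right)} = 2 \cdot 5 = 10$)
$H R{\left(d{\left(-5 \right)} \right)} = 7 \cdot 10 = 70$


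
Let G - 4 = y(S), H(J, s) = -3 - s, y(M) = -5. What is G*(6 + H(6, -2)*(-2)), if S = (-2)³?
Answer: -8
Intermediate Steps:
S = -8
G = -1 (G = 4 - 5 = -1)
G*(6 + H(6, -2)*(-2)) = -(6 + (-3 - 1*(-2))*(-2)) = -(6 + (-3 + 2)*(-2)) = -(6 - 1*(-2)) = -(6 + 2) = -1*8 = -8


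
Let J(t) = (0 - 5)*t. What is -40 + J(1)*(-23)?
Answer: 75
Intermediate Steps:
J(t) = -5*t
-40 + J(1)*(-23) = -40 - 5*1*(-23) = -40 - 5*(-23) = -40 + 115 = 75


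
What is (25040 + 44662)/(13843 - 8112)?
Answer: 69702/5731 ≈ 12.162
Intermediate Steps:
(25040 + 44662)/(13843 - 8112) = 69702/5731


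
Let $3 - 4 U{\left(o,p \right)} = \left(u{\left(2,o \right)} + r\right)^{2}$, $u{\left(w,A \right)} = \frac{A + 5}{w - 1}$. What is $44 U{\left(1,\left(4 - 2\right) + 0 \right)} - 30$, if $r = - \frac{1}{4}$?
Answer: $- \frac{5771}{16} \approx -360.69$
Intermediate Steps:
$u{\left(w,A \right)} = \frac{5 + A}{-1 + w}$
$r = - \frac{1}{4}$ ($r = \left(-1\right) \frac{1}{4} = - \frac{1}{4} \approx -0.25$)
$U{\left(o,p \right)} = \frac{3}{4} - \frac{\left(\frac{19}{4} + o\right)^{2}}{4}$ ($U{\left(o,p \right)} = \frac{3}{4} - \frac{\left(\frac{5 + o}{-1 + 2} - \frac{1}{4}\right)^{2}}{4} = \frac{3}{4} - \frac{\left(\frac{5 + o}{1} - \frac{1}{4}\right)^{2}}{4} = \frac{3}{4} - \frac{\left(1 \left(5 + o\right) - \frac{1}{4}\right)^{2}}{4} = \frac{3}{4} - \frac{\left(\left(5 + o\right) - \frac{1}{4}\right)^{2}}{4} = \frac{3}{4} - \frac{\left(\frac{19}{4} + o\right)^{2}}{4}$)
$44 U{\left(1,\left(4 - 2\right) + 0 \right)} - 30 = 44 \left(\frac{3}{4} - \frac{\left(19 + 4 \cdot 1\right)^{2}}{64}\right) - 30 = 44 \left(\frac{3}{4} - \frac{\left(19 + 4\right)^{2}}{64}\right) - 30 = 44 \left(\frac{3}{4} - \frac{23^{2}}{64}\right) - 30 = 44 \left(\frac{3}{4} - \frac{529}{64}\right) - 30 = 44 \left(- \frac{481}{64}\right) - 30 = - \frac{5291}{16} - 30 = - \frac{5771}{16}$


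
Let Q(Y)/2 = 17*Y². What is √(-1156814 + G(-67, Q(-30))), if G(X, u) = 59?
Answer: I*√1156755 ≈ 1075.5*I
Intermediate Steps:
Q(Y) = 34*Y² (Q(Y) = 2*(17*Y²) = 34*Y²)
√(-1156814 + G(-67, Q(-30))) = √(-1156814 + 59) = √(-1156755) = I*√1156755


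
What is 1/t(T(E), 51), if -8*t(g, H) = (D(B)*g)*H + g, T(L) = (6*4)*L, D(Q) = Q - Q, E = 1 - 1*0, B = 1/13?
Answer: -⅓ ≈ -0.33333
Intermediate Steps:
B = 1/13 ≈ 0.076923
E = 1 (E = 1 + 0 = 1)
D(Q) = 0
T(L) = 24*L
t(g, H) = -g/8 (t(g, H) = -((0*g)*H + g)/8 = -(0*H + g)/8 = -(0 + g)/8 = -g/8)
1/t(T(E), 51) = 1/(-3) = -⅓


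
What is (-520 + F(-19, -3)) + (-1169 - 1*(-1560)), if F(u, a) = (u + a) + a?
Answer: -154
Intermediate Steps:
F(u, a) = u + 2*a (F(u, a) = (a + u) + a = u + 2*a)
(-520 + F(-19, -3)) + (-1169 - 1*(-1560)) = (-520 + (-19 + 2*(-3))) + (-1169 - 1*(-1560)) = (-520 + (-19 - 6)) + (-1169 + 1560) = (-520 - 25) + 391 = -545 + 391 = -154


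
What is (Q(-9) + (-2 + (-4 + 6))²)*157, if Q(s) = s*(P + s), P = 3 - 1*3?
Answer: 12717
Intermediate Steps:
P = 0 (P = 3 - 3 = 0)
Q(s) = s² (Q(s) = s*(0 + s) = s*s = s²)
(Q(-9) + (-2 + (-4 + 6))²)*157 = ((-9)² + (-2 + (-4 + 6))²)*157 = (81 + (-2 + 2)²)*157 = (81 + 0²)*157 = (81 + 0)*157 = 81*157 = 12717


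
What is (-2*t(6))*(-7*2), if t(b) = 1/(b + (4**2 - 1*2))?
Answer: 7/5 ≈ 1.4000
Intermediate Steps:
t(b) = 1/(14 + b) (t(b) = 1/(b + (16 - 2)) = 1/(b + 14) = 1/(14 + b))
(-2*t(6))*(-7*2) = (-2/(14 + 6))*(-7*2) = -2/20*(-14) = -2*1/20*(-14) = -1/10*(-14) = 7/5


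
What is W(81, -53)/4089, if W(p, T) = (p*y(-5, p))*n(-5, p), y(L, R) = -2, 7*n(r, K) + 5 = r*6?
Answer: 270/1363 ≈ 0.19809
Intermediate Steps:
n(r, K) = -5/7 + 6*r/7 (n(r, K) = -5/7 + (r*6)/7 = -5/7 + (6*r)/7 = -5/7 + 6*r/7)
W(p, T) = 10*p (W(p, T) = (p*(-2))*(-5/7 + (6/7)*(-5)) = (-2*p)*(-5/7 - 30/7) = -2*p*(-5) = 10*p)
W(81, -53)/4089 = (10*81)/4089 = 810*(1/4089) = 270/1363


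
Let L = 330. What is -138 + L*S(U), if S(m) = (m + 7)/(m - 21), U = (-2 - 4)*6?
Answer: 568/19 ≈ 29.895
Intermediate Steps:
U = -36 (U = -6*6 = -36)
S(m) = (7 + m)/(-21 + m)
-138 + L*S(U) = -138 + 330*((7 - 36)/(-21 - 36)) = -138 + 330*(-29/(-57)) = -138 + 330*(-1/57*(-29)) = -138 + 330*(29/57) = -138 + 3190/19 = 568/19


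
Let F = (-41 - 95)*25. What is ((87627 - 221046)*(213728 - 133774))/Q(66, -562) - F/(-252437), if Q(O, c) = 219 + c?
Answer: 384691727433866/12369413 ≈ 3.1100e+7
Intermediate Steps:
F = -3400 (F = -136*25 = -3400)
((87627 - 221046)*(213728 - 133774))/Q(66, -562) - F/(-252437) = ((87627 - 221046)*(213728 - 133774))/(219 - 562) - (-3400)/(-252437) = -133419*79954/(-343) - (-3400)*(-1)/252437 = -10667382726*(-1/343) - 1*3400/252437 = 1523911818/49 - 3400/252437 = 384691727433866/12369413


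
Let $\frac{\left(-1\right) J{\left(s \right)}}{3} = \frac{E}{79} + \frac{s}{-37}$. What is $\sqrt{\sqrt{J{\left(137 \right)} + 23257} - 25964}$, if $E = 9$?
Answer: $\frac{\sqrt{-221834572556 + 2923 \sqrt{198798143563}}}{2923} \approx 160.66 i$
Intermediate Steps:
$J{\left(s \right)} = - \frac{27}{79} + \frac{3 s}{37}$ ($J{\left(s \right)} = - 3 \left(\frac{9}{79} + \frac{s}{-37}\right) = - 3 \left(9 \cdot \frac{1}{79} + s \left(- \frac{1}{37}\right)\right) = - 3 \left(\frac{9}{79} - \frac{s}{37}\right) = - \frac{27}{79} + \frac{3 s}{37}$)
$\sqrt{\sqrt{J{\left(137 \right)} + 23257} - 25964} = \sqrt{\sqrt{\left(- \frac{27}{79} + \frac{3}{37} \cdot 137\right) + 23257} - 25964} = \sqrt{\sqrt{\left(- \frac{27}{79} + \frac{411}{37}\right) + 23257} - 25964} = \sqrt{\sqrt{\frac{31470}{2923} + 23257} - 25964} = \sqrt{\sqrt{\frac{68011681}{2923}} - 25964} = \sqrt{\frac{\sqrt{198798143563}}{2923} - 25964} = \sqrt{-25964 + \frac{\sqrt{198798143563}}{2923}}$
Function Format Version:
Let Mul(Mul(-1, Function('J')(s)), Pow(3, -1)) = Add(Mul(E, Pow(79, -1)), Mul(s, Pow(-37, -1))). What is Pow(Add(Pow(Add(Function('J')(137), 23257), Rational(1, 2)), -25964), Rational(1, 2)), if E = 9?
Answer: Mul(Rational(1, 2923), Pow(Add(-221834572556, Mul(2923, Pow(198798143563, Rational(1, 2)))), Rational(1, 2))) ≈ Mul(160.66, I)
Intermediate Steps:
Function('J')(s) = Add(Rational(-27, 79), Mul(Rational(3, 37), s)) (Function('J')(s) = Mul(-3, Add(Mul(9, Pow(79, -1)), Mul(s, Pow(-37, -1)))) = Mul(-3, Add(Mul(9, Rational(1, 79)), Mul(s, Rational(-1, 37)))) = Mul(-3, Add(Rational(9, 79), Mul(Rational(-1, 37), s))) = Add(Rational(-27, 79), Mul(Rational(3, 37), s)))
Pow(Add(Pow(Add(Function('J')(137), 23257), Rational(1, 2)), -25964), Rational(1, 2)) = Pow(Add(Pow(Add(Add(Rational(-27, 79), Mul(Rational(3, 37), 137)), 23257), Rational(1, 2)), -25964), Rational(1, 2)) = Pow(Add(Pow(Add(Add(Rational(-27, 79), Rational(411, 37)), 23257), Rational(1, 2)), -25964), Rational(1, 2)) = Pow(Add(Pow(Add(Rational(31470, 2923), 23257), Rational(1, 2)), -25964), Rational(1, 2)) = Pow(Add(Pow(Rational(68011681, 2923), Rational(1, 2)), -25964), Rational(1, 2)) = Pow(Add(Mul(Rational(1, 2923), Pow(198798143563, Rational(1, 2))), -25964), Rational(1, 2)) = Pow(Add(-25964, Mul(Rational(1, 2923), Pow(198798143563, Rational(1, 2)))), Rational(1, 2))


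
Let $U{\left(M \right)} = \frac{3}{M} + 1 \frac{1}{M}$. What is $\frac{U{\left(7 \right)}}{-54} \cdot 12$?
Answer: $- \frac{8}{63} \approx -0.12698$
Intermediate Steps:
$U{\left(M \right)} = \frac{4}{M}$ ($U{\left(M \right)} = \frac{3}{M} + \frac{1}{M} = \frac{4}{M}$)
$\frac{U{\left(7 \right)}}{-54} \cdot 12 = \frac{4 \cdot \frac{1}{7}}{-54} \cdot 12 = 4 \cdot \frac{1}{7} \left(- \frac{1}{54}\right) 12 = \frac{4}{7} \left(- \frac{1}{54}\right) 12 = \left(- \frac{2}{189}\right) 12 = - \frac{8}{63}$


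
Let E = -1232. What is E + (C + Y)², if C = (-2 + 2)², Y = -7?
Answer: -1183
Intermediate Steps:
C = 0 (C = 0² = 0)
E + (C + Y)² = -1232 + (0 - 7)² = -1232 + (-7)² = -1232 + 49 = -1183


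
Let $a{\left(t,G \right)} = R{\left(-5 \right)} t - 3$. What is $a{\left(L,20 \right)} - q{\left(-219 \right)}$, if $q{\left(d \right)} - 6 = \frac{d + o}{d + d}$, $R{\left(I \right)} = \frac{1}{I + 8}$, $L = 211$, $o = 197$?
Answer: $\frac{13421}{219} \approx 61.283$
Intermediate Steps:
$R{\left(I \right)} = \frac{1}{8 + I}$
$q{\left(d \right)} = 6 + \frac{197 + d}{2 d}$ ($q{\left(d \right)} = 6 + \frac{d + 197}{d + d} = 6 + \frac{197 + d}{2 d}$)
$a{\left(t,G \right)} = -3 + \frac{t}{3}$ ($a{\left(t,G \right)} = \frac{t}{8 - 5} - 3 = \frac{t}{3} - 3 = -3 + \frac{t}{3}$)
$a{\left(L,20 \right)} - q{\left(-219 \right)} = \left(-3 + \frac{1}{3} \cdot 211\right) - \frac{197 + 13 \left(-219\right)}{2 \left(-219\right)} = \left(-3 + \frac{211}{3}\right) - \frac{1}{2} \left(- \frac{1}{219}\right) \left(197 - 2847\right) = \frac{202}{3} - \frac{1}{2} \left(- \frac{1}{219}\right) \left(-2650\right) = \frac{202}{3} - \frac{1325}{219} = \frac{13421}{219}$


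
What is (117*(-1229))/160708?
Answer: -143793/160708 ≈ -0.89475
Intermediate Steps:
(117*(-1229))/160708 = -143793*1/160708 = -143793/160708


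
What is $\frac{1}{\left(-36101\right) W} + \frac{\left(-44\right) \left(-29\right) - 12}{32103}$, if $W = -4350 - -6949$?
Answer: $\frac{118596662633}{3012112097397} \approx 0.039373$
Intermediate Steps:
$W = 2599$ ($W = -4350 + 6949 = 2599$)
$\frac{1}{\left(-36101\right) W} + \frac{\left(-44\right) \left(-29\right) - 12}{32103} = \frac{1}{\left(-36101\right) 2599} + \frac{\left(-44\right) \left(-29\right) - 12}{32103} = \left(- \frac{1}{36101}\right) \frac{1}{2599} + \left(1276 - 12\right) \frac{1}{32103} = - \frac{1}{93826499} + 1264 \cdot \frac{1}{32103} = - \frac{1}{93826499} + \frac{1264}{32103} = \frac{118596662633}{3012112097397}$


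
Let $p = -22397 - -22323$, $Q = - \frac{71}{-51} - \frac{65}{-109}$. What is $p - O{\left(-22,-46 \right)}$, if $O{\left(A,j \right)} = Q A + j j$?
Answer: $- \frac{11931022}{5559} \approx -2146.3$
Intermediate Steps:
$Q = \frac{11054}{5559}$ ($Q = \left(-71\right) \left(- \frac{1}{51}\right) - - \frac{65}{109} = \frac{71}{51} + \frac{65}{109} = \frac{11054}{5559} \approx 1.9885$)
$O{\left(A,j \right)} = j^{2} + \frac{11054 A}{5559}$ ($O{\left(A,j \right)} = \frac{11054 A}{5559} + j j = \frac{11054 A}{5559} + j^{2} = j^{2} + \frac{11054 A}{5559}$)
$p = -74$ ($p = -22397 + 22323 = -74$)
$p - O{\left(-22,-46 \right)} = -74 - \left(\left(-46\right)^{2} + \frac{11054}{5559} \left(-22\right)\right) = -74 - \left(2116 - \frac{243188}{5559}\right) = -74 - \frac{11519656}{5559} = - \frac{11931022}{5559}$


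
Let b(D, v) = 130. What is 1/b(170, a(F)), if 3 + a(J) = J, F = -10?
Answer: 1/130 ≈ 0.0076923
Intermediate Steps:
a(J) = -3 + J
1/b(170, a(F)) = 1/130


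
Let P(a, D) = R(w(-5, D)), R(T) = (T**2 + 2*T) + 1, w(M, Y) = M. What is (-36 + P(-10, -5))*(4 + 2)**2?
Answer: -720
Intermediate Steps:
R(T) = 1 + T**2 + 2*T
P(a, D) = 16 (P(a, D) = 1 + (-5)**2 + 2*(-5) = 1 + 25 - 10 = 16)
(-36 + P(-10, -5))*(4 + 2)**2 = (-36 + 16)*(4 + 2)**2 = -20*6**2 = -20*36 = -720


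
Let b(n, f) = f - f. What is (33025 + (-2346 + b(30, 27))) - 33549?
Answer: -2870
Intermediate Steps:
b(n, f) = 0
(33025 + (-2346 + b(30, 27))) - 33549 = (33025 + (-2346 + 0)) - 33549 = (33025 - 2346) - 33549 = 30679 - 33549 = -2870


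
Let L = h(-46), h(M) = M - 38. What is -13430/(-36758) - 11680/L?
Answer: 53807695/385959 ≈ 139.41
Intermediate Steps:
h(M) = -38 + M
L = -84 (L = -38 - 46 = -84)
-13430/(-36758) - 11680/L = -13430/(-36758) - 11680/(-84) = -13430*(-1/36758) - 11680*(-1/84) = 6715/18379 + 2920/21 = 53807695/385959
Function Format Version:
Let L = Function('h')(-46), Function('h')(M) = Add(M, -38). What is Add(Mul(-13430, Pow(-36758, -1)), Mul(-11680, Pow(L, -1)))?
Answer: Rational(53807695, 385959) ≈ 139.41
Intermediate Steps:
Function('h')(M) = Add(-38, M)
L = -84 (L = Add(-38, -46) = -84)
Add(Mul(-13430, Pow(-36758, -1)), Mul(-11680, Pow(L, -1))) = Add(Mul(-13430, Pow(-36758, -1)), Mul(-11680, Pow(-84, -1))) = Add(Mul(-13430, Rational(-1, 36758)), Mul(-11680, Rational(-1, 84))) = Add(Rational(6715, 18379), Rational(2920, 21)) = Rational(53807695, 385959)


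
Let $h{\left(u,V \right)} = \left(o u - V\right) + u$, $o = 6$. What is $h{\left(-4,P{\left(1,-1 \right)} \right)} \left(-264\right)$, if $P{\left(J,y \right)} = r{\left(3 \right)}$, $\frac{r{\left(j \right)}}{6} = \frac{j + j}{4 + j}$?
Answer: $\frac{61248}{7} \approx 8749.7$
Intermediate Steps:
$r{\left(j \right)} = \frac{12 j}{4 + j}$ ($r{\left(j \right)} = 6 \frac{j + j}{4 + j} = 6 \frac{2 j}{4 + j} = \frac{12 j}{4 + j}$)
$P{\left(J,y \right)} = \frac{36}{7}$ ($P{\left(J,y \right)} = 12 \cdot 3 \frac{1}{4 + 3} = 12 \cdot 3 \cdot \frac{1}{7} = \frac{36}{7}$)
$h{\left(u,V \right)} = - V + 7 u$ ($h{\left(u,V \right)} = \left(6 u - V\right) + u = \left(- V + 6 u\right) + u = - V + 7 u$)
$h{\left(-4,P{\left(1,-1 \right)} \right)} \left(-264\right) = \left(\left(-1\right) \frac{36}{7} + 7 \left(-4\right)\right) \left(-264\right) = \left(- \frac{36}{7} - 28\right) \left(-264\right) = \left(- \frac{232}{7}\right) \left(-264\right) = \frac{61248}{7}$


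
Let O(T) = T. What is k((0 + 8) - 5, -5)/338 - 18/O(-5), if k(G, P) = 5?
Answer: 6109/1690 ≈ 3.6148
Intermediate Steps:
k((0 + 8) - 5, -5)/338 - 18/O(-5) = 5/338 - 18/(-5) = 5*(1/338) - 18*(-⅕) = 5/338 + 18/5 = 6109/1690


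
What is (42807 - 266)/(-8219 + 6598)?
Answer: -42541/1621 ≈ -26.244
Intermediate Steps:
(42807 - 266)/(-8219 + 6598) = 42541/(-1621) = 42541*(-1/1621) = -42541/1621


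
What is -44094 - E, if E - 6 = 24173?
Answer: -68273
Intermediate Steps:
E = 24179 (E = 6 + 24173 = 24179)
-44094 - E = -44094 - 1*24179 = -44094 - 24179 = -68273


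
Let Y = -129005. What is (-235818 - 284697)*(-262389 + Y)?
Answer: 203726447910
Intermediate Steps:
(-235818 - 284697)*(-262389 + Y) = (-235818 - 284697)*(-262389 - 129005) = -520515*(-391394) = 203726447910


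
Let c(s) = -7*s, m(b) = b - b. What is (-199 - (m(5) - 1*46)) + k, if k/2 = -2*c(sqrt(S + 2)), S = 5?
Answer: -153 + 28*sqrt(7) ≈ -78.919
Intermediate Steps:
m(b) = 0
k = 28*sqrt(7) (k = 2*(-(-14)*sqrt(5 + 2)) = 2*(-(-14)*sqrt(7)) = 2*(14*sqrt(7)) = 28*sqrt(7) ≈ 74.081)
(-199 - (m(5) - 1*46)) + k = (-199 - (0 - 1*46)) + 28*sqrt(7) = (-199 - (0 - 46)) + 28*sqrt(7) = (-199 - 1*(-46)) + 28*sqrt(7) = (-199 + 46) + 28*sqrt(7) = -153 + 28*sqrt(7)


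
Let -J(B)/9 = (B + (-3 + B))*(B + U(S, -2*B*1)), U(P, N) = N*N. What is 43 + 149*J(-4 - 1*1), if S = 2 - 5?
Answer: 1656178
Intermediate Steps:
S = -3
U(P, N) = N**2
J(B) = -9*(-3 + 2*B)*(B + 4*B**2) (J(B) = -9*(B + (-3 + B))*(B + (-2*B*1)**2) = -9*(-3 + 2*B)*(B + (-2*B)**2) = -9*(-3 + 2*B)*(B + 4*B**2))
43 + 149*J(-4 - 1*1) = 43 + 149*(9*(-4 - 1*1)*(3 - 8*(-4 - 1*1)**2 + 10*(-4 - 1*1))) = 43 + 149*(9*(-4 - 1)*(3 - 8*(-4 - 1)**2 + 10*(-4 - 1))) = 43 + 149*(9*(-5)*(3 - 8*(-5)**2 + 10*(-5))) = 43 + 149*(9*(-5)*(3 - 8*25 - 50)) = 43 + 149*(9*(-5)*(3 - 200 - 50)) = 43 + 149*(9*(-5)*(-247)) = 43 + 149*11115 = 43 + 1656135 = 1656178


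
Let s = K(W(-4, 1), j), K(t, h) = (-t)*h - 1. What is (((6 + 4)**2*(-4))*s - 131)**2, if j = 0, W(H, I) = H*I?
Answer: 72361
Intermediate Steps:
K(t, h) = -1 - h*t (K(t, h) = -h*t - 1 = -1 - h*t)
s = -1 (s = -1 - 1*0*(-4*1) = -1 - 1*0*(-4) = -1 + 0 = -1)
(((6 + 4)**2*(-4))*s - 131)**2 = (((6 + 4)**2*(-4))*(-1) - 131)**2 = ((10**2*(-4))*(-1) - 131)**2 = ((100*(-4))*(-1) - 131)**2 = (-400*(-1) - 131)**2 = (400 - 131)**2 = 269**2 = 72361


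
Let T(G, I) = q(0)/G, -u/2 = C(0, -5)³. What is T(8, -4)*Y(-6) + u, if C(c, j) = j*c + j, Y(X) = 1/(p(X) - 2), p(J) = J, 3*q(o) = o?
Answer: 250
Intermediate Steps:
q(o) = o/3
Y(X) = 1/(-2 + X) (Y(X) = 1/(X - 2) = 1/(-2 + X))
C(c, j) = j + c*j (C(c, j) = c*j + j = j + c*j)
u = 250 (u = -2*(-125*(1 + 0)³) = -2*(-5*1)³ = -2*(-5)³ = -2*(-125) = 250)
T(G, I) = 0 (T(G, I) = ((⅓)*0)/G = 0/G = 0)
T(8, -4)*Y(-6) + u = 0/(-2 - 6) + 250 = 0/(-8) + 250 = 0*(-⅛) + 250 = 0 + 250 = 250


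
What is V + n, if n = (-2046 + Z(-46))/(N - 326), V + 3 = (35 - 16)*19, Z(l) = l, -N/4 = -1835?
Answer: 1254460/3507 ≈ 357.70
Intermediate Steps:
N = 7340 (N = -4*(-1835) = 7340)
V = 358 (V = -3 + (35 - 16)*19 = -3 + 19*19 = -3 + 361 = 358)
n = -1046/3507 (n = (-2046 - 46)/(7340 - 326) = -2092/7014 = -2092*1/7014 = -1046/3507 ≈ -0.29826)
V + n = 358 - 1046/3507 = 1254460/3507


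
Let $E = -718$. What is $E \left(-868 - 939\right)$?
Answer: $1297426$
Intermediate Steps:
$E \left(-868 - 939\right) = - 718 \left(-868 - 939\right) = \left(-718\right) \left(-1807\right) = 1297426$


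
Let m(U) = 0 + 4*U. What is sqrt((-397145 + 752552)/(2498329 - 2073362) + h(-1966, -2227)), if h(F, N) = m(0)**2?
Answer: 13*sqrt(893705601)/424967 ≈ 0.91450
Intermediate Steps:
m(U) = 4*U
h(F, N) = 0 (h(F, N) = (4*0)**2 = 0**2 = 0)
sqrt((-397145 + 752552)/(2498329 - 2073362) + h(-1966, -2227)) = sqrt((-397145 + 752552)/(2498329 - 2073362) + 0) = sqrt(355407/424967 + 0) = sqrt(355407/424967) = 13*sqrt(893705601)/424967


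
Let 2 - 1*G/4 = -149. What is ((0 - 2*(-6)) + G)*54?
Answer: 33264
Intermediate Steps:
G = 604 (G = 8 - 4*(-149) = 8 + 596 = 604)
((0 - 2*(-6)) + G)*54 = ((0 - 2*(-6)) + 604)*54 = ((0 + 12) + 604)*54 = (12 + 604)*54 = 616*54 = 33264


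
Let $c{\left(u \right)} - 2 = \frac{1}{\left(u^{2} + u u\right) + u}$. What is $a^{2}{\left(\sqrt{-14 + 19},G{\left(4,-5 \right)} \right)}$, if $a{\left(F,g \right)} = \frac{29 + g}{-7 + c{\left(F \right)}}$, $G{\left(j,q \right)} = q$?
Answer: $\frac{7784280}{323761} - \frac{33480 \sqrt{5}}{323761} \approx 23.812$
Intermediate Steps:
$c{\left(u \right)} = 2 + \frac{1}{u + 2 u^{2}}$ ($c{\left(u \right)} = 2 + \frac{1}{\left(u^{2} + u u\right) + u} = 2 + \frac{1}{\left(u^{2} + u^{2}\right) + u} = 2 + \frac{1}{2 u^{2} + u} = 2 + \frac{1}{u + 2 u^{2}}$)
$a{\left(F,g \right)} = \frac{29 + g}{-7 + \frac{1 + 2 F + 4 F^{2}}{F \left(1 + 2 F\right)}}$
$a^{2}{\left(\sqrt{-14 + 19},G{\left(4,-5 \right)} \right)} = \left(\frac{\sqrt{-14 + 19} \left(-29 - -5 - 58 \sqrt{-14 + 19} - 2 \sqrt{-14 + 19} \left(-5\right)\right)}{-1 + 5 \sqrt{-14 + 19} + 10 \left(\sqrt{-14 + 19}\right)^{2}}\right)^{2} = \left(\frac{\sqrt{5} \left(-29 + 5 - 58 \sqrt{5} - 2 \sqrt{5} \left(-5\right)\right)}{-1 + 5 \sqrt{5} + 10 \left(\sqrt{5}\right)^{2}}\right)^{2} = \left(\frac{\sqrt{5} \left(-29 + 5 - 58 \sqrt{5} + 10 \sqrt{5}\right)}{-1 + 5 \sqrt{5} + 10 \cdot 5}\right)^{2} = \left(\frac{\sqrt{5} \left(-24 - 48 \sqrt{5}\right)}{-1 + 5 \sqrt{5} + 50}\right)^{2} = \left(\frac{\sqrt{5} \left(-24 - 48 \sqrt{5}\right)}{49 + 5 \sqrt{5}}\right)^{2} = \frac{5 \left(-24 - 48 \sqrt{5}\right)^{2}}{\left(49 + 5 \sqrt{5}\right)^{2}}$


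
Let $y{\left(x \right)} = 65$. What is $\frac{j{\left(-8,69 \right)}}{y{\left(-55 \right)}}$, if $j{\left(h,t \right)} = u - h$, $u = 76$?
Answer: $\frac{84}{65} \approx 1.2923$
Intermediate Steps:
$j{\left(h,t \right)} = 76 - h$
$\frac{j{\left(-8,69 \right)}}{y{\left(-55 \right)}} = \frac{76 - -8}{65} = \left(76 + 8\right) \frac{1}{65} = 84 \cdot \frac{1}{65} = \frac{84}{65}$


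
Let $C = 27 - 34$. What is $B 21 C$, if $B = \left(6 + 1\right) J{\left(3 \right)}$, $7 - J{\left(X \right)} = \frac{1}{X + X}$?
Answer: $- \frac{14063}{2} \approx -7031.5$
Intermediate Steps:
$J{\left(X \right)} = 7 - \frac{1}{2 X}$ ($J{\left(X \right)} = 7 - \frac{1}{X + X} = 7 - \frac{1}{2 X}$)
$C = -7$
$B = \frac{287}{6}$ ($B = \left(6 + 1\right) \left(7 - \frac{1}{2 \cdot 3}\right) = 7 \left(7 - \frac{1}{6}\right) = 7 \cdot \frac{41}{6} = \frac{287}{6} \approx 47.833$)
$B 21 C = \frac{287}{6} \cdot 21 \left(-7\right) = \frac{2009}{2} \left(-7\right) = - \frac{14063}{2}$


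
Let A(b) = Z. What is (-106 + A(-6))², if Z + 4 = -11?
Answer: 14641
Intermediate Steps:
Z = -15 (Z = -4 - 11 = -15)
A(b) = -15
(-106 + A(-6))² = (-106 - 15)² = (-121)² = 14641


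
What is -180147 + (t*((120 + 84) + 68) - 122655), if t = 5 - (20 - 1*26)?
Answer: -299810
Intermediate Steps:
t = 11 (t = 5 - (20 - 26) = 5 - 1*(-6) = 5 + 6 = 11)
-180147 + (t*((120 + 84) + 68) - 122655) = -180147 + (11*((120 + 84) + 68) - 122655) = -180147 + (11*(204 + 68) - 122655) = -180147 + (11*272 - 122655) = -180147 + (2992 - 122655) = -180147 - 119663 = -299810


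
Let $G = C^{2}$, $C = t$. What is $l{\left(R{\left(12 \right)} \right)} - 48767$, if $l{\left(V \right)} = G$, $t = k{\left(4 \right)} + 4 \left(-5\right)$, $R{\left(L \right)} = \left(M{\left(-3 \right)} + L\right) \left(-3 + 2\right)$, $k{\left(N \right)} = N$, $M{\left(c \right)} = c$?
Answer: $-48511$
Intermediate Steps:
$R{\left(L \right)} = 3 - L$ ($R{\left(L \right)} = \left(-3 + L\right) \left(-3 + 2\right) = \left(-3 + L\right) \left(-1\right) = 3 - L$)
$t = -16$ ($t = 4 + 4 \left(-5\right) = 4 - 20 = -16$)
$C = -16$
$G = 256$ ($G = \left(-16\right)^{2} = 256$)
$l{\left(V \right)} = 256$
$l{\left(R{\left(12 \right)} \right)} - 48767 = 256 - 48767 = -48511$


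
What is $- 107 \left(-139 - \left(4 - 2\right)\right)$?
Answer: $15087$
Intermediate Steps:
$- 107 \left(-139 - \left(4 - 2\right)\right) = - 107 \left(-139 - 2\right) = \left(-107\right) \left(-141\right) = 15087$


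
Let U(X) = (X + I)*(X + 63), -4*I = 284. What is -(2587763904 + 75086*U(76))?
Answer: -2639948674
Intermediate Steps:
I = -71 (I = -¼*284 = -71)
U(X) = (-71 + X)*(63 + X) (U(X) = (X - 71)*(X + 63) = (-71 + X)*(63 + X))
-(2587763904 + 75086*U(76)) = -75086/(1/(34464 + (-4473 + 76² - 8*76))) = -75086/(1/(34464 + (-4473 + 5776 - 608))) = -75086/(1/(34464 + 695)) = -75086/(1/35159) = -75086/1/35159 = -75086*35159 = -2639948674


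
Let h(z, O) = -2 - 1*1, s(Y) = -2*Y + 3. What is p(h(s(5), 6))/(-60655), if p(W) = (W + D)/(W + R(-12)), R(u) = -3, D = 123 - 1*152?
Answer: -16/181965 ≈ -8.7929e-5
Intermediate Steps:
D = -29 (D = 123 - 152 = -29)
s(Y) = 3 - 2*Y
h(z, O) = -3 (h(z, O) = -2 - 1 = -3)
p(W) = (-29 + W)/(-3 + W) (p(W) = (W - 29)/(W - 3) = (-29 + W)/(-3 + W))
p(h(s(5), 6))/(-60655) = ((-29 - 3)/(-3 - 3))/(-60655) = (-32/(-6))*(-1/60655) = -⅙*(-32)*(-1/60655) = (16/3)*(-1/60655) = -16/181965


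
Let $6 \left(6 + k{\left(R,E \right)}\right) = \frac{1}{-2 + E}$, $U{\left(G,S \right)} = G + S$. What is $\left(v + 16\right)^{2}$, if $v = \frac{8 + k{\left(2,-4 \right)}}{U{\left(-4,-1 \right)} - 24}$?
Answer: $\frac{276656689}{1089936} \approx 253.83$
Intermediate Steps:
$k{\left(R,E \right)} = -6 + \frac{1}{6 \left(-2 + E\right)}$
$v = - \frac{71}{1044}$ ($v = \frac{8 + \frac{73 - -144}{6 \left(-2 - 4\right)}}{\left(-4 - 1\right) - 24} = \frac{8 + \frac{73 + 144}{6 \left(-6\right)}}{-5 - 24} = \frac{8 + \frac{1}{6} \left(- \frac{1}{6}\right) 217}{-29} = \left(8 - \frac{217}{36}\right) \left(- \frac{1}{29}\right) = \frac{71}{36} \left(- \frac{1}{29}\right) = - \frac{71}{1044} \approx -0.068008$)
$\left(v + 16\right)^{2} = \left(- \frac{71}{1044} + 16\right)^{2} = \left(\frac{16633}{1044}\right)^{2} = \frac{276656689}{1089936}$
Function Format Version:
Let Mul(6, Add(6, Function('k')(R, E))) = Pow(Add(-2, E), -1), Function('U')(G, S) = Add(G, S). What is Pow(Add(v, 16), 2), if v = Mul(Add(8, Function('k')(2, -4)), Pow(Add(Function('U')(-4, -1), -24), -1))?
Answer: Rational(276656689, 1089936) ≈ 253.83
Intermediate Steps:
Function('k')(R, E) = Add(-6, Mul(Rational(1, 6), Pow(Add(-2, E), -1)))
v = Rational(-71, 1044) (v = Mul(Add(8, Mul(Rational(1, 6), Pow(Add(-2, -4), -1), Add(73, Mul(-36, -4)))), Pow(Add(Add(-4, -1), -24), -1)) = Mul(Add(8, Mul(Rational(1, 6), Pow(-6, -1), Add(73, 144))), Pow(Add(-5, -24), -1)) = Mul(Add(8, Mul(Rational(1, 6), Rational(-1, 6), 217)), Pow(-29, -1)) = Mul(Add(8, Rational(-217, 36)), Rational(-1, 29)) = Mul(Rational(71, 36), Rational(-1, 29)) = Rational(-71, 1044) ≈ -0.068008)
Pow(Add(v, 16), 2) = Pow(Add(Rational(-71, 1044), 16), 2) = Pow(Rational(16633, 1044), 2) = Rational(276656689, 1089936)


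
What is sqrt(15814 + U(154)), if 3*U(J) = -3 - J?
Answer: 7*sqrt(2895)/3 ≈ 125.55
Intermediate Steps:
U(J) = -1 - J/3 (U(J) = (-3 - J)/3 = -1 - J/3)
sqrt(15814 + U(154)) = sqrt(15814 + (-1 - 1/3*154)) = sqrt(15814 + (-1 - 154/3)) = sqrt(15814 - 157/3) = sqrt(47285/3) = 7*sqrt(2895)/3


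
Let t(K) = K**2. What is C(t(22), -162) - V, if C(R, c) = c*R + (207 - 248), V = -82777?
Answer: 4328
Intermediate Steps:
C(R, c) = -41 + R*c (C(R, c) = R*c - 41 = -41 + R*c)
C(t(22), -162) - V = (-41 + 22**2*(-162)) - 1*(-82777) = (-41 + 484*(-162)) + 82777 = (-41 - 78408) + 82777 = -78449 + 82777 = 4328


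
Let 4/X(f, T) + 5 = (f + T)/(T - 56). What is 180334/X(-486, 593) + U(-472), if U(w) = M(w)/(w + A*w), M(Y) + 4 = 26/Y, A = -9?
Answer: -103572516482677/478540032 ≈ -2.1643e+5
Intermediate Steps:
X(f, T) = 4/(-5 + (T + f)/(-56 + T)) (X(f, T) = 4/(-5 + (f + T)/(T - 56)) = 4/(-5 + (T + f)/(-56 + T)))
M(Y) = -4 + 26/Y
U(w) = -(-4 + 26/w)/(8*w) (U(w) = (-4 + 26/w)/(w - 9*w) = (-4 + 26/w)/((-8*w)) = (-4 + 26/w)*(-1/(8*w)) = -(-4 + 26/w)/(8*w))
180334/X(-486, 593) + U(-472) = 180334/((4*(-56 + 593)/(280 - 486 - 4*593))) + (¼)*(-13 + 2*(-472))/(-472)² = 180334/((4*537/(280 - 486 - 2372))) + (¼)*(1/222784)*(-13 - 944) = 180334/((4*537/(-2578))) + (¼)*(1/222784)*(-957) = 180334/((4*(-1/2578)*537)) - 957/891136 = 180334/(-1074/1289) - 957/891136 = 180334*(-1289/1074) - 957/891136 = -116225263/537 - 957/891136 = -103572516482677/478540032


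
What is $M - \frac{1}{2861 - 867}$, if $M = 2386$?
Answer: $\frac{4757683}{1994} \approx 2386.0$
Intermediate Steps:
$M - \frac{1}{2861 - 867} = 2386 - \frac{1}{2861 - 867} = 2386 - \frac{1}{1994} = \frac{4757683}{1994}$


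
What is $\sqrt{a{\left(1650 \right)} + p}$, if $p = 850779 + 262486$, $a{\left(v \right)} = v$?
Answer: $\sqrt{1114915} \approx 1055.9$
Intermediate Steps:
$p = 1113265$
$\sqrt{a{\left(1650 \right)} + p} = \sqrt{1650 + 1113265} = \sqrt{1114915}$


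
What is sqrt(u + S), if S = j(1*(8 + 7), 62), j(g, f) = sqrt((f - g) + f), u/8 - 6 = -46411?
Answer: sqrt(-371240 + sqrt(109)) ≈ 609.29*I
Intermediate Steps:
u = -371240 (u = 48 + 8*(-46411) = 48 - 371288 = -371240)
j(g, f) = sqrt(-g + 2*f)
S = sqrt(109) (S = sqrt(-(8 + 7) + 2*62) = sqrt(-15 + 124) = sqrt(109) ≈ 10.440)
sqrt(u + S) = sqrt(-371240 + sqrt(109))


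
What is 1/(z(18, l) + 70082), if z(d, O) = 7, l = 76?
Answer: 1/70089 ≈ 1.4268e-5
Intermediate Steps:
1/(z(18, l) + 70082) = 1/(7 + 70082) = 1/70089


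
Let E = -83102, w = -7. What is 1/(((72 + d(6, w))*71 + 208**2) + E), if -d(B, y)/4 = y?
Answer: -1/32738 ≈ -3.0546e-5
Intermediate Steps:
d(B, y) = -4*y
1/(((72 + d(6, w))*71 + 208**2) + E) = 1/(((72 - 4*(-7))*71 + 208**2) - 83102) = 1/(((72 + 28)*71 + 43264) - 83102) = 1/((100*71 + 43264) - 83102) = 1/((7100 + 43264) - 83102) = 1/(50364 - 83102) = 1/(-32738) = -1/32738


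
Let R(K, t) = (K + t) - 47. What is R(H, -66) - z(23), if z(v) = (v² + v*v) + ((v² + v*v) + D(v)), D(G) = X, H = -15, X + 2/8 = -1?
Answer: -8971/4 ≈ -2242.8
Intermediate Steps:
X = -5/4 (X = -¼ - 1 = -5/4 ≈ -1.2500)
R(K, t) = -47 + K + t
D(G) = -5/4
z(v) = -5/4 + 4*v² (z(v) = (v² + v*v) + ((v² + v*v) - 5/4) = (v² + v²) + ((v² + v²) - 5/4) = 2*v² + (2*v² - 5/4) = 2*v² + (-5/4 + 2*v²) = -5/4 + 4*v²)
R(H, -66) - z(23) = (-47 - 15 - 66) - (-5/4 + 4*23²) = -128 - (-5/4 + 4*529) = -128 - (-5/4 + 2116) = -128 - 1*8459/4 = -128 - 8459/4 = -8971/4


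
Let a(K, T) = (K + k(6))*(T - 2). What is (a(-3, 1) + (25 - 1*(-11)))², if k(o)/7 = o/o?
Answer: 1024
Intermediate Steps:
k(o) = 7 (k(o) = 7*(o/o) = 7*1 = 7)
a(K, T) = (-2 + T)*(7 + K) (a(K, T) = (K + 7)*(T - 2) = (7 + K)*(-2 + T) = (-2 + T)*(7 + K))
(a(-3, 1) + (25 - 1*(-11)))² = ((-14 - 2*(-3) + 7*1 - 3*1) + (25 - 1*(-11)))² = ((-14 + 6 + 7 - 3) + (25 + 11))² = (-4 + 36)² = 32² = 1024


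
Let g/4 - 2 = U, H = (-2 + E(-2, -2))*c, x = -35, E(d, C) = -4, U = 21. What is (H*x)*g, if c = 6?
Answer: 115920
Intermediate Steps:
H = -36 (H = (-2 - 4)*6 = -6*6 = -36)
g = 92 (g = 8 + 4*21 = 8 + 84 = 92)
(H*x)*g = -36*(-35)*92 = 1260*92 = 115920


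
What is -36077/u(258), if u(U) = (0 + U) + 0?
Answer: -839/6 ≈ -139.83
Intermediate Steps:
u(U) = U (u(U) = U + 0 = U)
-36077/u(258) = -36077/258 = -36077*1/258 = -839/6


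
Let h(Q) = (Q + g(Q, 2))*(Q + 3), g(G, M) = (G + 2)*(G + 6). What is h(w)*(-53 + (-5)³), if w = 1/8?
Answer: -1871225/256 ≈ -7309.5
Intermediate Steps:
g(G, M) = (2 + G)*(6 + G)
w = ⅛ ≈ 0.12500
h(Q) = (3 + Q)*(12 + Q² + 9*Q) (h(Q) = (Q + (12 + Q² + 8*Q))*(Q + 3) = (12 + Q² + 9*Q)*(3 + Q) = (3 + Q)*(12 + Q² + 9*Q))
h(w)*(-53 + (-5)³) = (36 + (⅛)³ + 12*(⅛)² + 39*(⅛))*(-53 + (-5)³) = (36 + 1/512 + 12*(1/64) + 39/8)*(-53 - 125) = (36 + 1/512 + 3/16 + 39/8)*(-178) = (21025/512)*(-178) = -1871225/256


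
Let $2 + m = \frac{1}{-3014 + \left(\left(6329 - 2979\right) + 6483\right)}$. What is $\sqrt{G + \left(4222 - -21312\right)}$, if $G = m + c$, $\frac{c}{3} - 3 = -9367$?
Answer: $\frac{i \sqrt{119036821341}}{6819} \approx 50.596 i$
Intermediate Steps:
$c = -28092$ ($c = 9 + 3 \left(-9367\right) = 9 - 28101 = -28092$)
$m = - \frac{13637}{6819}$ ($m = -2 + \frac{1}{-3014 + \left(\left(6329 - 2979\right) + 6483\right)} = -2 + \frac{1}{-3014 + \left(3350 + 6483\right)} = -2 + \frac{1}{-3014 + 9833} = -2 + \frac{1}{6819} = - \frac{13637}{6819} \approx -1.9999$)
$G = - \frac{191572985}{6819}$ ($G = - \frac{13637}{6819} - 28092 = - \frac{191572985}{6819} \approx -28094.0$)
$\sqrt{G + \left(4222 - -21312\right)} = \sqrt{- \frac{191572985}{6819} + \left(4222 - -21312\right)} = \sqrt{- \frac{191572985}{6819} + \left(4222 + 21312\right)} = \sqrt{- \frac{191572985}{6819} + 25534} = \sqrt{- \frac{17456639}{6819}} = \frac{i \sqrt{119036821341}}{6819}$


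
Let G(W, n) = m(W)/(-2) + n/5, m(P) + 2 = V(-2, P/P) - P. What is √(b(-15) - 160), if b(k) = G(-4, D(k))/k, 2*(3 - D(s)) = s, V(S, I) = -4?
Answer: I*√144186/30 ≈ 12.657*I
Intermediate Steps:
m(P) = -6 - P (m(P) = -2 + (-4 - P) = -6 - P)
D(s) = 3 - s/2
G(W, n) = 3 + W/2 + n/5 (G(W, n) = (-6 - W)/(-2) + n/5 = (-6 - W)*(-½) + n*(⅕) = (3 + W/2) + n/5 = 3 + W/2 + n/5)
b(k) = (8/5 - k/10)/k (b(k) = (3 + (½)*(-4) + (3 - k/2)/5)/k = (3 - 2 + (⅗ - k/10))/k = (8/5 - k/10)/k)
√(b(-15) - 160) = √((⅒)*(16 - 1*(-15))/(-15) - 160) = √((⅒)*(-1/15)*(16 + 15) - 160) = √((⅒)*(-1/15)*31 - 160) = √(-31/150 - 160) = √(-24031/150) = I*√144186/30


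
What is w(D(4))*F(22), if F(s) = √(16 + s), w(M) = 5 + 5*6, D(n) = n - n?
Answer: 35*√38 ≈ 215.75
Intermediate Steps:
D(n) = 0
w(M) = 35 (w(M) = 5 + 30 = 35)
w(D(4))*F(22) = 35*√(16 + 22) = 35*√38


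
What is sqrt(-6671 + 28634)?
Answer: sqrt(21963) ≈ 148.20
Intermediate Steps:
sqrt(-6671 + 28634) = sqrt(21963)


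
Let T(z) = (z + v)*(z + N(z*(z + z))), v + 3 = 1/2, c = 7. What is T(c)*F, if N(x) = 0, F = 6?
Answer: 189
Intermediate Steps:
v = -5/2 (v = -3 + 1/2 = -3 + ½ = -5/2 ≈ -2.5000)
T(z) = z*(-5/2 + z) (T(z) = (z - 5/2)*(z + 0) = (-5/2 + z)*z = z*(-5/2 + z))
T(c)*F = ((½)*7*(-5 + 2*7))*6 = ((½)*7*(-5 + 14))*6 = ((½)*7*9)*6 = (63/2)*6 = 189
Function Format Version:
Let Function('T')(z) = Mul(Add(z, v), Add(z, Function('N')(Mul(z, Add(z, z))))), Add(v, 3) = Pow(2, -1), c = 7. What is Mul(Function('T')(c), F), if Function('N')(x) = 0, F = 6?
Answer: 189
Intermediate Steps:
v = Rational(-5, 2) (v = Add(-3, Pow(2, -1)) = Add(-3, Rational(1, 2)) = Rational(-5, 2) ≈ -2.5000)
Function('T')(z) = Mul(z, Add(Rational(-5, 2), z)) (Function('T')(z) = Mul(Add(z, Rational(-5, 2)), Add(z, 0)) = Mul(Add(Rational(-5, 2), z), z) = Mul(z, Add(Rational(-5, 2), z)))
Mul(Function('T')(c), F) = Mul(Mul(Rational(1, 2), 7, Add(-5, Mul(2, 7))), 6) = Mul(Mul(Rational(1, 2), 7, Add(-5, 14)), 6) = Mul(Mul(Rational(1, 2), 7, 9), 6) = Mul(Rational(63, 2), 6) = 189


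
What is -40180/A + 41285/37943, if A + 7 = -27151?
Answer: 1322883885/515227997 ≈ 2.5676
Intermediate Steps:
A = -27158 (A = -7 - 27151 = -27158)
-40180/A + 41285/37943 = -40180/(-27158) + 41285/37943 = -40180*(-1/27158) + 41285*(1/37943) = 20090/13579 + 41285/37943 = 1322883885/515227997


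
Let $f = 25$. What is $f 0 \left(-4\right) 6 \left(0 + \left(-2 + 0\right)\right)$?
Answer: $0$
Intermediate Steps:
$f 0 \left(-4\right) 6 \left(0 + \left(-2 + 0\right)\right) = 25 \cdot 0 \left(-4\right) 6 \left(0 + \left(-2 + 0\right)\right) = 25 \cdot 0 \cdot 6 \left(0 - 2\right) = 0 \cdot 6 \left(-2\right) = 0 \left(-12\right) = 0$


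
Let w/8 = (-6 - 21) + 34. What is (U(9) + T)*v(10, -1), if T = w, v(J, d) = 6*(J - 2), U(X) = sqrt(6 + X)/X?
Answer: 2688 + 16*sqrt(15)/3 ≈ 2708.7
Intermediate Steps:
w = 56 (w = 8*((-6 - 21) + 34) = 8*(-27 + 34) = 8*7 = 56)
U(X) = sqrt(6 + X)/X
v(J, d) = -12 + 6*J (v(J, d) = 6*(-2 + J) = -12 + 6*J)
T = 56
(U(9) + T)*v(10, -1) = (sqrt(6 + 9)/9 + 56)*(-12 + 6*10) = (sqrt(15)/9 + 56)*(-12 + 60) = (56 + sqrt(15)/9)*48 = 2688 + 16*sqrt(15)/3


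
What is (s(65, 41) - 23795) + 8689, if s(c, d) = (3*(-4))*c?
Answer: -15886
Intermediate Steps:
s(c, d) = -12*c
(s(65, 41) - 23795) + 8689 = (-12*65 - 23795) + 8689 = (-780 - 23795) + 8689 = -24575 + 8689 = -15886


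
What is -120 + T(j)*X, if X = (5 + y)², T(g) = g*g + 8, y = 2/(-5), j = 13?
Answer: 90633/25 ≈ 3625.3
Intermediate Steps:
y = -⅖ (y = 2*(-⅕) = -⅖ ≈ -0.40000)
T(g) = 8 + g² (T(g) = g² + 8 = 8 + g²)
X = 529/25 (X = (5 - ⅖)² = (23/5)² = 529/25 ≈ 21.160)
-120 + T(j)*X = -120 + (8 + 13²)*(529/25) = -120 + (8 + 169)*(529/25) = -120 + 177*(529/25) = -120 + 93633/25 = 90633/25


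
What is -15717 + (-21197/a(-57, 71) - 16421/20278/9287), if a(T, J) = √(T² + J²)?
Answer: -2959853526983/188321786 - 21197*√8290/8290 ≈ -15950.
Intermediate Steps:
a(T, J) = √(J² + T²)
-15717 + (-21197/a(-57, 71) - 16421/20278/9287) = -15717 + (-21197/√(71² + (-57)²) - 16421/20278/9287) = -15717 + (-21197/√(5041 + 3249) - 16421*1/20278*(1/9287)) = -15717 + (-21197*√8290/8290 - 16421/20278*1/9287) = -15717 + (-21197*√8290/8290 - 16421/188321786) = -15717 + (-16421/188321786 - 21197*√8290/8290) = -2959853526983/188321786 - 21197*√8290/8290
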